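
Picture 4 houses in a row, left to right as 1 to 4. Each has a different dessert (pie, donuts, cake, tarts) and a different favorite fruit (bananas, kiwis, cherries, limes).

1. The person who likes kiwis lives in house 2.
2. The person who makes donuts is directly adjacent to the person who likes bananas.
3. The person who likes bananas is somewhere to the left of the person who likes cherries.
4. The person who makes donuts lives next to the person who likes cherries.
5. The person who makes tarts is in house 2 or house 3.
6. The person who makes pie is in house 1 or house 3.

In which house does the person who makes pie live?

1

Clue 1 places the person who likes kiwis in house 2.
By clue 4, the person who likes cherries is in house 3.
The only favorite fruit still possible for house 4 is limes.
Clue 2: the person who makes donuts is in house 2.
So house 3 gets tarts for dessert.
The only dessert still possible for house 4 is cake.
House 1 favorite fruit: only bananas fits.
That leaves pie as the dessert for house 1.
So: house 1 = pie/bananas, house 2 = donuts/kiwis, house 3 = tarts/cherries, house 4 = cake/limes.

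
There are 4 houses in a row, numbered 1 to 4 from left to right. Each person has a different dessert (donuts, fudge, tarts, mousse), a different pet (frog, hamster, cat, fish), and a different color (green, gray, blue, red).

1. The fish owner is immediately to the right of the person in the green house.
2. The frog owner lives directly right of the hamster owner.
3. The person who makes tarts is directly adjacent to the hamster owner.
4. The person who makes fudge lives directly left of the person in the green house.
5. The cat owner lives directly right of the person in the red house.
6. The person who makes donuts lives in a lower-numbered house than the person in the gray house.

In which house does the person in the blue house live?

House 1 pet: only hamster fits.
By clue 2, the frog owner is in house 2.
Clue 3: the person who makes tarts is in house 2.
That leaves mousse as the dessert for house 4.
Clue 4 places the person in the green house in house 2.
The only dessert still possible for house 1 is fudge.
House 3's dessert must be donuts (nothing else left).
House 1's color must be blue (nothing else left).
The only color still possible for house 3 is red.
House 4 color: only gray fits.
Clue 1 places the fish owner in house 3.
Clue 5: the cat owner is in house 4.
So: house 1 = fudge/hamster/blue, house 2 = tarts/frog/green, house 3 = donuts/fish/red, house 4 = mousse/cat/gray.

1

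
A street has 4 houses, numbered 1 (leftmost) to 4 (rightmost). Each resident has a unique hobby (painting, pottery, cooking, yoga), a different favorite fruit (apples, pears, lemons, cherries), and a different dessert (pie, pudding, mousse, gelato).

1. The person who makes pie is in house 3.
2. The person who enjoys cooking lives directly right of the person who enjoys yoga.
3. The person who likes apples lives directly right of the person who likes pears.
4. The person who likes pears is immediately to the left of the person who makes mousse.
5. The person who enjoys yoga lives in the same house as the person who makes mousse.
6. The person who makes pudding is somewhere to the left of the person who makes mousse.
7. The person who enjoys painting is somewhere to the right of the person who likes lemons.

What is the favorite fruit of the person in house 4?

The person who makes pie is in house 3 (clue 1).
So house 1 gets pottery for hobby.
So house 2 gets mousse for dessert.
House 4's dessert must be gelato (nothing else left).
Clue 4 places the person who likes pears in house 1.
Clue 5 places the person who enjoys yoga in house 2.
So house 1 gets pudding for dessert.
Clue 2 places the person who enjoys cooking in house 3.
From clue 3, the person who likes apples must be in house 2.
That leaves painting as the hobby for house 4.
So house 3 gets lemons for favorite fruit.
That leaves cherries as the favorite fruit for house 4.
So: house 1 = pottery/pears/pudding, house 2 = yoga/apples/mousse, house 3 = cooking/lemons/pie, house 4 = painting/cherries/gelato.

cherries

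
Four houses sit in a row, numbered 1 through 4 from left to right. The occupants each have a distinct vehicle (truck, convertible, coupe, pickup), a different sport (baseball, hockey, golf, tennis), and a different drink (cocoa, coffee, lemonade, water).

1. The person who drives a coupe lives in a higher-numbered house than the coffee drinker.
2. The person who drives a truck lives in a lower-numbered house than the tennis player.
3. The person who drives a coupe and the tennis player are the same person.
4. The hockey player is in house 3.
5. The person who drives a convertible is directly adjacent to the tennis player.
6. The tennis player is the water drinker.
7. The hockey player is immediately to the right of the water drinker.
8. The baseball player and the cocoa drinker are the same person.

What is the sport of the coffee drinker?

Clue 4: the hockey player is in house 3.
By clue 7, the water drinker is in house 2.
Clue 6: the tennis player is in house 2.
The person who drives a truck is in house 1 (clue 2).
Clue 3: the person who drives a coupe is in house 2.
That leaves convertible as the vehicle for house 3.
House 4 vehicle: only pickup fits.
Clue 1 places the coffee drinker in house 1.
The only drink still possible for house 3 is lemonade.
The only drink still possible for house 4 is cocoa.
The baseball player is in house 4 (clue 8).
The only sport still possible for house 1 is golf.
So: house 1 = truck/golf/coffee, house 2 = coupe/tennis/water, house 3 = convertible/hockey/lemonade, house 4 = pickup/baseball/cocoa.

golf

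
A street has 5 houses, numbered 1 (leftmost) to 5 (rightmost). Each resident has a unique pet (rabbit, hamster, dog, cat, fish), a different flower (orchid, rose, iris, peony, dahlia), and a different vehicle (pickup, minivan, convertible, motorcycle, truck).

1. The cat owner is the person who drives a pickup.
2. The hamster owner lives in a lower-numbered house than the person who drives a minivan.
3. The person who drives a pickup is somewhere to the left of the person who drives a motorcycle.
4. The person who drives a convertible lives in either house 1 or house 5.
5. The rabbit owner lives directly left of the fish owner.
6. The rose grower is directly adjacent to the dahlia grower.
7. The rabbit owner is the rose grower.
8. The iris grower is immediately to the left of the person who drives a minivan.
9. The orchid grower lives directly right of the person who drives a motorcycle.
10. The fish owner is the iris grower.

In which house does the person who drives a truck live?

That leaves dog as the pet for house 5.
The person who drives a convertible is narrowed to house 1 or 5; consider each.
Placing it in house 5 leads to a contradiction, so it's in house 1.
The cat owner is narrowed to house 2 or 3; consider each.
Placing it in house 3 leads to a contradiction, so it's in house 2.
From clue 1, the person who drives a pickup must be in house 2.
Clue 5 places the rabbit owner in house 3.
From clue 5, the fish owner must be in house 4.
Clue 7: the rose grower is in house 3.
Clue 10: the iris grower is in house 4.
That leaves hamster as the pet for house 1.
Clue 6 places the dahlia grower in house 2.
Clue 8: the person who drives a minivan is in house 5.
The person who drives a motorcycle is in house 4 (clue 9).
The only flower still possible for house 1 is peony.
So house 5 gets orchid for flower.
House 3's vehicle must be truck (nothing else left).
So: house 1 = hamster/peony/convertible, house 2 = cat/dahlia/pickup, house 3 = rabbit/rose/truck, house 4 = fish/iris/motorcycle, house 5 = dog/orchid/minivan.

3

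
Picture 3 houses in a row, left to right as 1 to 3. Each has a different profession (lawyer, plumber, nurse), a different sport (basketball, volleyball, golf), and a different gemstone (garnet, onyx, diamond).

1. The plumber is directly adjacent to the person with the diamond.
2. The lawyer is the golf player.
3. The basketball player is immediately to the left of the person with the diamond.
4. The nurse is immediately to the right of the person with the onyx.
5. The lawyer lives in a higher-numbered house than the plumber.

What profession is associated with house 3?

lawyer

House 1's profession must be plumber (nothing else left).
The person with the diamond is in house 2 (clue 1).
By clue 3, the basketball player is in house 1.
House 3 gemstone: only garnet fits.
By clue 4, the nurse is in house 2.
House 3 profession: only lawyer fits.
So house 1 gets onyx for gemstone.
By clue 2, the golf player is in house 3.
House 2's sport must be volleyball (nothing else left).
So: house 1 = plumber/basketball/onyx, house 2 = nurse/volleyball/diamond, house 3 = lawyer/golf/garnet.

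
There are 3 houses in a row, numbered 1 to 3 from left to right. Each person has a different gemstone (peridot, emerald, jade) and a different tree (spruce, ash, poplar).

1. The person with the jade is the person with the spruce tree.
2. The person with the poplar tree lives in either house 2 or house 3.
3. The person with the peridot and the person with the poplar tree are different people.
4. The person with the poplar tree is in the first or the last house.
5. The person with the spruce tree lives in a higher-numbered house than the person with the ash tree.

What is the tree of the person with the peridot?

ash

By clue 4, the person with the poplar tree is in house 3.
The only tree still possible for house 1 is ash.
House 2 tree: only spruce fits.
The person with the jade is in house 2 (clue 1).
House 3's gemstone must be emerald (nothing else left).
The only gemstone still possible for house 1 is peridot.
So: house 1 = peridot/ash, house 2 = jade/spruce, house 3 = emerald/poplar.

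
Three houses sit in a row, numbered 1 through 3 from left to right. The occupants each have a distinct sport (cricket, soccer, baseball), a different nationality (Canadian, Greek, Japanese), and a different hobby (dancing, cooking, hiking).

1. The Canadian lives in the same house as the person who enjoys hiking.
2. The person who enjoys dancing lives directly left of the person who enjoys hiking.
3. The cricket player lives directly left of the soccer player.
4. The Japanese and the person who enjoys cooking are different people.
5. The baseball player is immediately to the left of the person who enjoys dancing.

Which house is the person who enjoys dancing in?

By clue 5, the baseball player is in house 1.
Clue 5: the person who enjoys dancing is in house 2.
So house 3 gets soccer for sport.
The only hobby still possible for house 1 is cooking.
So house 3 gets hiking for hobby.
By clue 1, the Canadian is in house 3.
The only sport still possible for house 2 is cricket.
House 1 nationality: only Greek fits.
The only nationality still possible for house 2 is Japanese.
So: house 1 = baseball/Greek/cooking, house 2 = cricket/Japanese/dancing, house 3 = soccer/Canadian/hiking.

2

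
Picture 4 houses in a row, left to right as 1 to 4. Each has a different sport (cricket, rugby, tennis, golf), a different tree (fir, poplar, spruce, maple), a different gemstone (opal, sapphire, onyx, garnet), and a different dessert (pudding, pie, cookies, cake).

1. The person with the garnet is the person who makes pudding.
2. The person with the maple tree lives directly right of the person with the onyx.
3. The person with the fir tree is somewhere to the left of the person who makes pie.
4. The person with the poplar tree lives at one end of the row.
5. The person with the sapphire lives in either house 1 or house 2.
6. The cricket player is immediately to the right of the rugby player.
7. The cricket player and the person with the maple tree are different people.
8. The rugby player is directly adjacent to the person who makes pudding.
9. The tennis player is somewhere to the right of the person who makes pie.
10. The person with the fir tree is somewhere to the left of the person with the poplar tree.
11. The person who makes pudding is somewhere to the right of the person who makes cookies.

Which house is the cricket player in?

3

Clue 10 places the person with the poplar tree in house 4.
The tennis player is narrowed to house 3 or 4; consider each.
Placing it in house 3 leads to a contradiction, so it's in house 4.
That leaves cake as the dessert for house 4.
That leaves opal as the gemstone for house 4.
That leaves cookies as the dessert for house 1.
That leaves garnet as the gemstone for house 3.
From clue 1, the person who makes pudding must be in house 3.
Clue 8 places the rugby player in house 2.
House 1's sport must be golf (nothing else left).
That leaves cricket as the sport for house 3.
That leaves pie as the dessert for house 2.
The person with the fir tree is in house 1 (clue 3).
The person with the maple tree is in house 2 (clue 7).
That leaves spruce as the tree for house 3.
Clue 2 places the person with the onyx in house 1.
That leaves sapphire as the gemstone for house 2.
So: house 1 = golf/fir/onyx/cookies, house 2 = rugby/maple/sapphire/pie, house 3 = cricket/spruce/garnet/pudding, house 4 = tennis/poplar/opal/cake.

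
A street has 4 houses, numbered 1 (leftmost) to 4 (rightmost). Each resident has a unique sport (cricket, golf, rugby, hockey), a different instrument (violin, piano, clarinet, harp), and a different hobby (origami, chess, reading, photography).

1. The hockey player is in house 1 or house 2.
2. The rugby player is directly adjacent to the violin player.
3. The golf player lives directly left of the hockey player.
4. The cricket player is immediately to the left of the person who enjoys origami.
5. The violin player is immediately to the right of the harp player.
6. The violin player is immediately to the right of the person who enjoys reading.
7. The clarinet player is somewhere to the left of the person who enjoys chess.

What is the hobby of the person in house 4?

origami

Clue 3: the golf player is in house 1.
The hockey player is in house 2 (clue 3).
That leaves rugby as the sport for house 4.
Clue 2 places the violin player in house 3.
From clue 4, the person who enjoys origami must be in house 4.
Clue 5: the harp player is in house 2.
Clue 6 places the person who enjoys reading in house 2.
House 3 sport: only cricket fits.
The only instrument still possible for house 4 is piano.
House 1 hobby: only photography fits.
That leaves chess as the hobby for house 3.
House 1's instrument must be clarinet (nothing else left).
So: house 1 = golf/clarinet/photography, house 2 = hockey/harp/reading, house 3 = cricket/violin/chess, house 4 = rugby/piano/origami.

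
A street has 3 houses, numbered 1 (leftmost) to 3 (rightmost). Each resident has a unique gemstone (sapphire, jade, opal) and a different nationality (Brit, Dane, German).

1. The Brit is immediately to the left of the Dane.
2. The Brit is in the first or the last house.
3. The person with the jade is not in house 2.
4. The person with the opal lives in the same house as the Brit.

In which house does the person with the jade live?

From clue 2, the Brit must be in house 1.
Clue 4: the person with the opal is in house 1.
House 2 gemstone: only sapphire fits.
The only gemstone still possible for house 3 is jade.
Clue 1 places the Dane in house 2.
That leaves German as the nationality for house 3.
So: house 1 = opal/Brit, house 2 = sapphire/Dane, house 3 = jade/German.

3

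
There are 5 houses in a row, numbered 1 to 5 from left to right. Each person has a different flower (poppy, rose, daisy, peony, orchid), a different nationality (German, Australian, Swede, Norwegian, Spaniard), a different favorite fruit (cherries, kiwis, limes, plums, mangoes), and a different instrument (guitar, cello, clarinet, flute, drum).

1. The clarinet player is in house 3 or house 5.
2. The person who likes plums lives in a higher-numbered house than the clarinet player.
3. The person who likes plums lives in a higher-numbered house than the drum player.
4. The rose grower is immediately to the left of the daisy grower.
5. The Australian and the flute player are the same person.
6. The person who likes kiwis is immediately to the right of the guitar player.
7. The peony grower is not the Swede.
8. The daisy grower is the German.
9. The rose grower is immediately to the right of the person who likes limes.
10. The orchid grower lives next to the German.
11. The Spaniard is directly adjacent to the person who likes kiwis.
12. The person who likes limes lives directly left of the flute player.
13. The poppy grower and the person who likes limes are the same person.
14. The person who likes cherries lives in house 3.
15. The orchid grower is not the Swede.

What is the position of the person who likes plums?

From clue 2, the clarinet player must be in house 3.
Clue 14: the person who likes cherries is in house 3.
So house 5 gets cello for instrument.
From clue 12, the person who likes limes must be in house 1.
From clue 12, the flute player must be in house 2.
Clue 13 places the poppy grower in house 1.
Clue 5: the Australian is in house 2.
From clue 9, the rose grower must be in house 2.
Clue 4: the daisy grower is in house 3.
The German is in house 3 (clue 8).
Clue 10 places the orchid grower in house 4.
House 5 flower: only peony fits.
The Swede is in house 1 (clue 7).
House 4's nationality must be Spaniard (nothing else left).
So house 5 gets Norwegian for nationality.
Clue 11: the person who likes kiwis is in house 5.
So house 2 gets mangoes for favorite fruit.
House 4's favorite fruit must be plums (nothing else left).
The drum player is in house 1 (clue 3).
Clue 6 places the guitar player in house 4.
So: house 1 = poppy/Swede/limes/drum, house 2 = rose/Australian/mangoes/flute, house 3 = daisy/German/cherries/clarinet, house 4 = orchid/Spaniard/plums/guitar, house 5 = peony/Norwegian/kiwis/cello.

4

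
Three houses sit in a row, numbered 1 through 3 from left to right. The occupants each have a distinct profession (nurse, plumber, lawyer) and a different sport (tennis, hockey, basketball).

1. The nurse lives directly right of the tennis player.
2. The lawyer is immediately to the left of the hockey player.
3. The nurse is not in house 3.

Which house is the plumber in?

From clue 3, the nurse must be in house 2.
The only profession still possible for house 1 is lawyer.
The only profession still possible for house 3 is plumber.
From clue 1, the tennis player must be in house 1.
Clue 2: the hockey player is in house 2.
The only sport still possible for house 3 is basketball.
So: house 1 = lawyer/tennis, house 2 = nurse/hockey, house 3 = plumber/basketball.

3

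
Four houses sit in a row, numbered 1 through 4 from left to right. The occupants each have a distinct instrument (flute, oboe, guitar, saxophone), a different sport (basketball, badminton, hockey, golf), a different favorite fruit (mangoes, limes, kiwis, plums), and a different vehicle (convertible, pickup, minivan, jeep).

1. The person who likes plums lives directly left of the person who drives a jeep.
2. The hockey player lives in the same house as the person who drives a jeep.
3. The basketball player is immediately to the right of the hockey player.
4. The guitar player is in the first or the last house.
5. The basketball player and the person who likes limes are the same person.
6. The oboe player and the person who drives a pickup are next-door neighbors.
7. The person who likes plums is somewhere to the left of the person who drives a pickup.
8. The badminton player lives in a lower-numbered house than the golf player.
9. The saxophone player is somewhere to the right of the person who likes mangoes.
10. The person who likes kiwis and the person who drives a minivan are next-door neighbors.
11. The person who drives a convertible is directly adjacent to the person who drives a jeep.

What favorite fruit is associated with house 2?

mangoes

So house 1 gets badminton for sport.
The guitar player is narrowed to house 1 or 4; consider each.
Placing it in house 4 leads to a contradiction, so it's in house 1.
The basketball player is narrowed to house 3 or 4; consider each.
Placing it in house 4 leads to a contradiction, so it's in house 3.
The hockey player is in house 2 (clue 3).
By clue 5, the person who likes limes is in house 3.
House 4 sport: only golf fits.
House 4 favorite fruit: only kiwis fits.
Clue 2: the person who drives a jeep is in house 2.
Clue 10: the person who drives a minivan is in house 3.
So house 1 gets convertible for vehicle.
House 4's vehicle must be pickup (nothing else left).
By clue 1, the person who likes plums is in house 1.
The oboe player is in house 3 (clue 6).
House 2's favorite fruit must be mangoes (nothing else left).
Clue 9: the saxophone player is in house 4.
That leaves flute as the instrument for house 2.
So: house 1 = guitar/badminton/plums/convertible, house 2 = flute/hockey/mangoes/jeep, house 3 = oboe/basketball/limes/minivan, house 4 = saxophone/golf/kiwis/pickup.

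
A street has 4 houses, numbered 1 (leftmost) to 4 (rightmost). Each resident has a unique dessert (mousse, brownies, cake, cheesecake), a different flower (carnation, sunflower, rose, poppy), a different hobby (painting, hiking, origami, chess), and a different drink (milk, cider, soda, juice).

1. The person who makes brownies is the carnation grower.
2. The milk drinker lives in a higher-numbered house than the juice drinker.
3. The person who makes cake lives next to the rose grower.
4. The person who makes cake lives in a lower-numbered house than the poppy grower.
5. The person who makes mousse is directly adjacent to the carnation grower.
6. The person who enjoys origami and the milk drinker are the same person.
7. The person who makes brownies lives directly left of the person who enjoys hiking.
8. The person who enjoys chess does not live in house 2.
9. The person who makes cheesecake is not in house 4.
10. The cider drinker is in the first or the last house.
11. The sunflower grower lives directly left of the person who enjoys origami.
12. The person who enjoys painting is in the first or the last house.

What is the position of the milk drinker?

2

That leaves mousse as the dessert for house 4.
Clue 5 places the carnation grower in house 3.
By clue 1, the person who makes brownies is in house 3.
The person who enjoys hiking is in house 4 (clue 7).
House 2's hobby must be origami (nothing else left).
House 3's hobby must be chess (nothing else left).
Clue 6 places the milk drinker in house 2.
From clue 11, the sunflower grower must be in house 1.
The only flower still possible for house 2 is rose.
House 4 flower: only poppy fits.
House 1 hobby: only painting fits.
By clue 2, the juice drinker is in house 1.
The person who makes cake is in house 1 (clue 3).
House 2 dessert: only cheesecake fits.
The only drink still possible for house 3 is soda.
House 4's drink must be cider (nothing else left).
So: house 1 = cake/sunflower/painting/juice, house 2 = cheesecake/rose/origami/milk, house 3 = brownies/carnation/chess/soda, house 4 = mousse/poppy/hiking/cider.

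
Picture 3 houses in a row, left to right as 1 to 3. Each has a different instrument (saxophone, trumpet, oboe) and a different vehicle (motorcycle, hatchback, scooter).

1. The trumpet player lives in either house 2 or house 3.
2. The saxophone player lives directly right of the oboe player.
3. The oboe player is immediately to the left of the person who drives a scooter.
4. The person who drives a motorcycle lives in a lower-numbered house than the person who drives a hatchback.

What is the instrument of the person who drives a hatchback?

House 1 instrument: only oboe fits.
The only vehicle still possible for house 1 is motorcycle.
Clue 2 places the saxophone player in house 2.
Clue 3 places the person who drives a scooter in house 2.
The only instrument still possible for house 3 is trumpet.
So house 3 gets hatchback for vehicle.
So: house 1 = oboe/motorcycle, house 2 = saxophone/scooter, house 3 = trumpet/hatchback.

trumpet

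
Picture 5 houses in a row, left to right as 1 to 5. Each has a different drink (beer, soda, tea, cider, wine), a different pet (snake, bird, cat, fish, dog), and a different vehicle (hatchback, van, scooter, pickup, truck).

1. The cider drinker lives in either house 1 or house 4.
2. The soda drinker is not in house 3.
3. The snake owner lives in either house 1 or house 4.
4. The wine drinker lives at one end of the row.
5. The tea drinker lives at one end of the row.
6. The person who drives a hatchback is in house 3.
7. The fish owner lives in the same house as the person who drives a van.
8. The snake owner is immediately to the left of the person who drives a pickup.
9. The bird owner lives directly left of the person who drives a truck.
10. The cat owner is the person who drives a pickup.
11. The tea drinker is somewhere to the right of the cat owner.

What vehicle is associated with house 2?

pickup

By clue 6, the person who drives a hatchback is in house 3.
Clue 11 places the tea drinker in house 5.
Clue 11 places the cat owner in house 2.
The only drink still possible for house 1 is wine.
So house 3 gets beer for drink.
Clue 10: the person who drives a pickup is in house 2.
That leaves soda as the drink for house 2.
House 4 drink: only cider fits.
From clue 8, the snake owner must be in house 1.
That leaves scooter as the vehicle for house 1.
The bird owner is narrowed to house 3 or 4; consider each.
Placing it in house 4 leads to a contradiction, so it's in house 3.
Clue 9: the person who drives a truck is in house 4.
House 5 vehicle: only van fits.
Clue 7: the fish owner is in house 5.
House 4's pet must be dog (nothing else left).
So: house 1 = wine/snake/scooter, house 2 = soda/cat/pickup, house 3 = beer/bird/hatchback, house 4 = cider/dog/truck, house 5 = tea/fish/van.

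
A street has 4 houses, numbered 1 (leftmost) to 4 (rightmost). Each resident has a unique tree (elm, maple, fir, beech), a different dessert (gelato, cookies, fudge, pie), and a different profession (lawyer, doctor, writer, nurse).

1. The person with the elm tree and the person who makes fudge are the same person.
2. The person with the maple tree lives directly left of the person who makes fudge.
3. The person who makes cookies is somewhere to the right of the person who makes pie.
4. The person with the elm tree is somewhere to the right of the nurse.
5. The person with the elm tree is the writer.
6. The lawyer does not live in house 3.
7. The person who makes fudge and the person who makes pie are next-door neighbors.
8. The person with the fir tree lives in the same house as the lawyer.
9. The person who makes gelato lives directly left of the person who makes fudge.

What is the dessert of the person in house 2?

The person with the elm tree is narrowed to house 2 or 3 or 4; consider each.
Placing it in house 3 and house 4 leads to a contradiction, so it's in house 2.
From clue 1, the person who makes fudge must be in house 2.
Clue 2 places the person with the maple tree in house 1.
By clue 4, the nurse is in house 1.
The writer is in house 2 (clue 5).
The person who makes gelato is in house 1 (clue 9).
House 3 tree: only beech fits.
That leaves fir as the tree for house 4.
So house 3 gets pie for dessert.
The only dessert still possible for house 4 is cookies.
The only profession still possible for house 3 is doctor.
House 4 profession: only lawyer fits.
So: house 1 = maple/gelato/nurse, house 2 = elm/fudge/writer, house 3 = beech/pie/doctor, house 4 = fir/cookies/lawyer.

fudge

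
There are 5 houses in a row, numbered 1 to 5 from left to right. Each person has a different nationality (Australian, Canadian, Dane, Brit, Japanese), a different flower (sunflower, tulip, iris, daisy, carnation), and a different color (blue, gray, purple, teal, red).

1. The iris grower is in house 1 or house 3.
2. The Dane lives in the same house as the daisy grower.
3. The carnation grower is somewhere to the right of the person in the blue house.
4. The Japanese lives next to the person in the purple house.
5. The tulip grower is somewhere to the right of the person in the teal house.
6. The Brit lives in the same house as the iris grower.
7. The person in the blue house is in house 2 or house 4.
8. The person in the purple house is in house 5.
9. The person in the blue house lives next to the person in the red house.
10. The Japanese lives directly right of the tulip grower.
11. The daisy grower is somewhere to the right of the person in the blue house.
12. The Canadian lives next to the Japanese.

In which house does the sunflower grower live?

From clue 8, the person in the purple house must be in house 5.
From clue 4, the Japanese must be in house 4.
The tulip grower is in house 3 (clue 10).
The only nationality still possible for house 2 is Australian.
House 1's flower must be iris (nothing else left).
So house 2 gets sunflower for flower.
Clue 2: the Dane is in house 5.
The daisy grower is in house 5 (clue 2).
The Brit is in house 1 (clue 6).
So house 3 gets Canadian for nationality.
That leaves carnation as the flower for house 4.
From clue 3, the person in the blue house must be in house 2.
That leaves teal as the color for house 1.
That leaves red as the color for house 3.
That leaves gray as the color for house 4.
So: house 1 = Brit/iris/teal, house 2 = Australian/sunflower/blue, house 3 = Canadian/tulip/red, house 4 = Japanese/carnation/gray, house 5 = Dane/daisy/purple.

2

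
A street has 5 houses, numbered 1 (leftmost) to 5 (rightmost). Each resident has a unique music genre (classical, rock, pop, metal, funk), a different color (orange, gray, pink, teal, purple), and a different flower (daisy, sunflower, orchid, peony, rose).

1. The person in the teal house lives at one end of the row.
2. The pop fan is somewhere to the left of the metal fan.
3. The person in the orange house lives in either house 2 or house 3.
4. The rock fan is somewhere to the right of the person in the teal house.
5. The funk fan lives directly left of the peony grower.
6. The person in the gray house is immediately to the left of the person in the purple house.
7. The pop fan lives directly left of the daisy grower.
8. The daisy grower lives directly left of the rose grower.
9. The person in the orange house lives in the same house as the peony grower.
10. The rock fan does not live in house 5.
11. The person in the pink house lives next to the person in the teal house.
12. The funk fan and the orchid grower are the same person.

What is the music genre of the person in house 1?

classical

The person in the teal house is in house 1 (clue 4).
The person in the pink house is in house 2 (clue 11).
So house 5 gets purple for color.
Clue 6 places the person in the gray house in house 4.
From clue 9, the peony grower must be in house 3.
The only color still possible for house 3 is orange.
From clue 5, the funk fan must be in house 2.
Clue 8: the daisy grower is in house 4.
The rose grower is in house 5 (clue 8).
Clue 12 places the orchid grower in house 2.
The only flower still possible for house 1 is sunflower.
The pop fan is in house 3 (clue 7).
House 1 music genre: only classical fits.
That leaves metal as the music genre for house 5.
House 4's music genre must be rock (nothing else left).
So: house 1 = classical/teal/sunflower, house 2 = funk/pink/orchid, house 3 = pop/orange/peony, house 4 = rock/gray/daisy, house 5 = metal/purple/rose.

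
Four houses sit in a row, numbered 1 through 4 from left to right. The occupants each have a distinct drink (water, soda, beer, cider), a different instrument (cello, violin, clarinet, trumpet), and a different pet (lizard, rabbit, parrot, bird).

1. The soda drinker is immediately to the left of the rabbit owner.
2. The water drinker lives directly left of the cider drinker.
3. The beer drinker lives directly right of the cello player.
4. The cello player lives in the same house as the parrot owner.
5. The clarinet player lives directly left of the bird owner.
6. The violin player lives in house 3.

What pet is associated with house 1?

Clue 6 places the violin player in house 3.
House 4 instrument: only trumpet fits.
House 4 drink: only cider fits.
From clue 2, the water drinker must be in house 3.
So house 1 gets soda for drink.
The only drink still possible for house 2 is beer.
Clue 1 places the rabbit owner in house 2.
The cello player is in house 1 (clue 3).
The parrot owner is in house 1 (clue 4).
So house 2 gets clarinet for instrument.
That leaves bird as the pet for house 3.
House 4 pet: only lizard fits.
So: house 1 = soda/cello/parrot, house 2 = beer/clarinet/rabbit, house 3 = water/violin/bird, house 4 = cider/trumpet/lizard.

parrot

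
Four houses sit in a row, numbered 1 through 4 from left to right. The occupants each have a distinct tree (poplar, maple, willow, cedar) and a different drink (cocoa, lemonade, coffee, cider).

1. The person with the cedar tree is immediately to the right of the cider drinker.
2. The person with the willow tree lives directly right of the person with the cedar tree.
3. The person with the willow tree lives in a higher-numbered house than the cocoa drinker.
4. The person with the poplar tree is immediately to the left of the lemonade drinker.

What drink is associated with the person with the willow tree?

coffee

The person with the cedar tree is narrowed to house 2 or 3; consider each.
Placing it in house 2 leads to a contradiction, so it's in house 3.
From clue 1, the cider drinker must be in house 2.
The person with the willow tree is in house 4 (clue 2).
The person with the poplar tree is in house 2 (clue 4).
Clue 4 places the lemonade drinker in house 3.
So house 1 gets maple for tree.
That leaves coffee as the drink for house 4.
That leaves cocoa as the drink for house 1.
So: house 1 = maple/cocoa, house 2 = poplar/cider, house 3 = cedar/lemonade, house 4 = willow/coffee.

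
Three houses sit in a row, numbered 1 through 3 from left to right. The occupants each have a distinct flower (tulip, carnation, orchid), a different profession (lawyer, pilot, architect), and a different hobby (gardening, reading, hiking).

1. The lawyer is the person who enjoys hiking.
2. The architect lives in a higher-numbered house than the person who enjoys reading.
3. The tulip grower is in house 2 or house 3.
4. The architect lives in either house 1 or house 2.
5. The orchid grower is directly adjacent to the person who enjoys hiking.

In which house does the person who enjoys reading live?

Clue 4: the architect is in house 2.
By clue 2, the person who enjoys reading is in house 1.
From clue 5, the orchid grower must be in house 2.
So house 1 gets carnation for flower.
That leaves tulip as the flower for house 3.
The only hobby still possible for house 2 is gardening.
House 3's hobby must be hiking (nothing else left).
By clue 1, the lawyer is in house 3.
House 1 profession: only pilot fits.
So: house 1 = carnation/pilot/reading, house 2 = orchid/architect/gardening, house 3 = tulip/lawyer/hiking.

1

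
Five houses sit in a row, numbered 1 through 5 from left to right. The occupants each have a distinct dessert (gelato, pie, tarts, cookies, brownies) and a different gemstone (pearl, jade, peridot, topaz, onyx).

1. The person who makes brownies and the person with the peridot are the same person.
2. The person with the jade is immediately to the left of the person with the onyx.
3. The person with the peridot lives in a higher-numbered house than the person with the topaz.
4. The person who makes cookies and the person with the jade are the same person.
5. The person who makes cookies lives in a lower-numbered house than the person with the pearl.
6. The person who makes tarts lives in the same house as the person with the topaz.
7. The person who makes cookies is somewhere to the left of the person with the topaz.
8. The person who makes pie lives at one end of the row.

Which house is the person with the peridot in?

4

That leaves jade as the gemstone for house 1.
From clue 2, the person with the onyx must be in house 2.
By clue 4, the person who makes cookies is in house 1.
That leaves gelato as the dessert for house 2.
So house 5 gets pie for dessert.
Clue 1: the person who makes brownies is in house 4.
Clue 1 places the person with the peridot in house 4.
Clue 3: the person with the topaz is in house 3.
By clue 6, the person who makes tarts is in house 3.
House 5's gemstone must be pearl (nothing else left).
So: house 1 = cookies/jade, house 2 = gelato/onyx, house 3 = tarts/topaz, house 4 = brownies/peridot, house 5 = pie/pearl.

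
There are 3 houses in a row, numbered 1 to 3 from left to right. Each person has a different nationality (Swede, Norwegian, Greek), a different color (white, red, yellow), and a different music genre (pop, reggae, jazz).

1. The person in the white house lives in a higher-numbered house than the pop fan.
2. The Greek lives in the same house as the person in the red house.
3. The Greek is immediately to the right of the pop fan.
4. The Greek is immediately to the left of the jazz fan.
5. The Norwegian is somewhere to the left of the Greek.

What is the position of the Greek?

Clue 4: the Greek is in house 2.
The jazz fan is in house 3 (clue 4).
By clue 5, the Norwegian is in house 1.
That leaves Swede as the nationality for house 3.
Clue 2: the person in the red house is in house 2.
From clue 3, the pop fan must be in house 1.
House 1's color must be yellow (nothing else left).
House 3 color: only white fits.
So house 2 gets reggae for music genre.
So: house 1 = Norwegian/yellow/pop, house 2 = Greek/red/reggae, house 3 = Swede/white/jazz.

2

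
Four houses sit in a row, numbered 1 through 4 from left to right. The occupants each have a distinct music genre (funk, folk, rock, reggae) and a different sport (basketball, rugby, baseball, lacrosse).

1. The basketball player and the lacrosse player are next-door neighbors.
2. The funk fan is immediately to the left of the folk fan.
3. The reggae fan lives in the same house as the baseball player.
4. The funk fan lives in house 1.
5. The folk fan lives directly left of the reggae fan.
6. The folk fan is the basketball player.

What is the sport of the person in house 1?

Clue 4: the funk fan is in house 1.
The folk fan is in house 2 (clue 2).
The reggae fan is in house 3 (clue 5).
Clue 6 places the basketball player in house 2.
That leaves rock as the music genre for house 4.
Clue 3 places the baseball player in house 3.
So house 1 gets lacrosse for sport.
That leaves rugby as the sport for house 4.
So: house 1 = funk/lacrosse, house 2 = folk/basketball, house 3 = reggae/baseball, house 4 = rock/rugby.

lacrosse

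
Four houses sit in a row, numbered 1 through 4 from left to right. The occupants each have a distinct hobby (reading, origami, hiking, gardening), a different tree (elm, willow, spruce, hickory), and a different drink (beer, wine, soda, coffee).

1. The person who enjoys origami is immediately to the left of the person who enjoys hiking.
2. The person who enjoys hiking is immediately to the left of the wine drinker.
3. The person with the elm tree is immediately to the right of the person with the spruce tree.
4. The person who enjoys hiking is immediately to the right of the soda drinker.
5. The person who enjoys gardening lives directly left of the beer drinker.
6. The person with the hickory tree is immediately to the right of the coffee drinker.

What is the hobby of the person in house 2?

hiking

That leaves reading as the hobby for house 4.
The person who enjoys hiking is narrowed to house 2 or 3; consider each.
Placing it in house 3 leads to a contradiction, so it's in house 2.
By clue 1, the person who enjoys origami is in house 1.
Clue 2 places the wine drinker in house 3.
Clue 4: the soda drinker is in house 1.
That leaves gardening as the hobby for house 3.
So house 2 gets coffee for drink.
The only drink still possible for house 4 is beer.
Clue 6: the person with the hickory tree is in house 3.
Clue 3 places the person with the elm tree in house 2.
Clue 3: the person with the spruce tree is in house 1.
House 4's tree must be willow (nothing else left).
So: house 1 = origami/spruce/soda, house 2 = hiking/elm/coffee, house 3 = gardening/hickory/wine, house 4 = reading/willow/beer.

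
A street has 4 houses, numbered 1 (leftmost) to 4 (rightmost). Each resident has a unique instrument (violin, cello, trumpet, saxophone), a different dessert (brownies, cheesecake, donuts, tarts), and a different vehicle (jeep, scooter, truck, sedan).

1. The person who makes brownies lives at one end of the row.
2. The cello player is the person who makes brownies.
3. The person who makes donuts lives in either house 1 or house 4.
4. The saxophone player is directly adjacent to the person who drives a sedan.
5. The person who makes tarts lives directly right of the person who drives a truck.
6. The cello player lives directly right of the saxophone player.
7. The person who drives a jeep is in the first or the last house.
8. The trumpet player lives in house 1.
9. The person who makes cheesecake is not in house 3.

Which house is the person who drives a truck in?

2

Clue 6: the cello player is in house 4.
From clue 6, the saxophone player must be in house 3.
Clue 8 places the trumpet player in house 1.
The only instrument still possible for house 2 is violin.
That leaves tarts as the dessert for house 3.
Clue 2 places the person who makes brownies in house 4.
From clue 5, the person who drives a truck must be in house 2.
House 1 dessert: only donuts fits.
So house 2 gets cheesecake for dessert.
So house 3 gets scooter for vehicle.
So house 4 gets sedan for vehicle.
That leaves jeep as the vehicle for house 1.
So: house 1 = trumpet/donuts/jeep, house 2 = violin/cheesecake/truck, house 3 = saxophone/tarts/scooter, house 4 = cello/brownies/sedan.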